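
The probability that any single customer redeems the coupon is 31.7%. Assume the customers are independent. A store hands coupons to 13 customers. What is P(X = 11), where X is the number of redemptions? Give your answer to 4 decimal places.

X ~ Binomial(n=13, p=0.317).
P(X=11) = C(13,11) · p^11 · (1−p)^2
= 78 · 3.2483e-06 · 0.46649 = 0.000118

0.0001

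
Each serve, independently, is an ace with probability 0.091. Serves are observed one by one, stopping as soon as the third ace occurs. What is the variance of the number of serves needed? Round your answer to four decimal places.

Y = total serves until the third success; negative binomial with r=3, p=0.091.
Var(Y) = r(1−p)/p² = 3·0.909 / 0.091² = 329.308055

329.3081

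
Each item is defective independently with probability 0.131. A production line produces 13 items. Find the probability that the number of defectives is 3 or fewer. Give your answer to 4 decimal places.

0.9206

X ~ Binomial(13, 0.131); P(X ≤ 3) = Σ C(13,k) p^k (1−p)^(13−k) over k:
  k=0: C(13,0)·0.131^0·0.869^13 = 0.161160
  k=1: C(13,1)·0.131^1·0.869^12 = 0.315829
  k=2: C(13,2)·0.131^2·0.869^11 = 0.285663
  k=3: C(13,3)·0.131^3·0.869^10 = 0.157898
Total = 0.920551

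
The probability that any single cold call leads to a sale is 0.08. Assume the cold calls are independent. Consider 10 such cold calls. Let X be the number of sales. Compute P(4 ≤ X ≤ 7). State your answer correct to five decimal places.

0.00580

X ~ Binomial(10, 0.08); P(4 ≤ X ≤ 7) = Σ C(10,k) p^k (1−p)^(10−k) over k:
  k=4: C(10,4)·0.08^4·0.92^6 = 0.0052156
  k=5: C(10,5)·0.08^5·0.92^5 = 0.0005442
  k=6: C(10,6)·0.08^6·0.92^4 = 0.0000394
  k=7: C(10,7)·0.08^7·0.92^3 = 0.0000020
Total = 0.0058013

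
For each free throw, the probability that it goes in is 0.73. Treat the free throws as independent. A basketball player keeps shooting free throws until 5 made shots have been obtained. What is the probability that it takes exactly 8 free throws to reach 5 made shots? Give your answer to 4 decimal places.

Y = trial on which the fifth success occurs; negative binomial, r=5, p=0.73.
P(Y=8) = C(7,4) · p^5 · (1−p)^3
= 35 · 0.20731 · 0.019683 = 0.142815

0.1428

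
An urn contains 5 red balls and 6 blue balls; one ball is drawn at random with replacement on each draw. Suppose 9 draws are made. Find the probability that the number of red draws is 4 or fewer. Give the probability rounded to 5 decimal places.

0.61064

X ~ Binomial(9, 0.454545); P(X ≤ 4) = Σ C(9,k) p^k (1−p)^(9−k) over k:
  k=0: C(9,0)·0.454545^0·0.545455^9 = 0.0042739
  k=1: C(9,1)·0.454545^1·0.545455^8 = 0.0320545
  k=2: C(9,2)·0.454545^2·0.545455^7 = 0.1068482
  k=3: C(9,3)·0.454545^3·0.545455^6 = 0.2077603
  k=4: C(9,4)·0.454545^4·0.545455^5 = 0.2597004
Total = 0.6106373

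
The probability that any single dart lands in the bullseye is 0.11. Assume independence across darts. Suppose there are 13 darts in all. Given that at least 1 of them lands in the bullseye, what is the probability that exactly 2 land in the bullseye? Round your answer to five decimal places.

0.33572

X ~ Binomial(13, 0.11). Want P(X=2 | X≥1) = P(X=2) / P(X≥1).
P(X=2) = C(13,2)·0.11^2·0.89^11 = 0.2619208
P(X≥1) = 1 − 0.2198215 = 0.7801785
Ratio = 0.2619208 / 0.7801785 = 0.3357191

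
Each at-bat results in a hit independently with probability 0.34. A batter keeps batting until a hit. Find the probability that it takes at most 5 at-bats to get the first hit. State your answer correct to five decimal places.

Y = number of at-bats to the first success; geometric, p = 0.34.
P(Y ≤ 5) = 1 − (1−p)^5 = 1 − 0.1252333 = 0.8747667

0.87477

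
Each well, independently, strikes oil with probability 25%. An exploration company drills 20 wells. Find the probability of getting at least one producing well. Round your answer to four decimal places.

P(at least one) = 1 − P(none) = 1 − (1 − 0.25)^20
= 1 − 0.003171 = 0.996829

0.9968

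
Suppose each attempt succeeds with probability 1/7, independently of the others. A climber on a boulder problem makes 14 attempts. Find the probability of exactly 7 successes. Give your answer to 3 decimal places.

X ~ Binomial(n=14, p=0.142857).
P(X=7) = C(14,7) · p^7 · (1−p)^7
= 3432 · 1.2143e-06 · 0.33992 = 0.00142

0.001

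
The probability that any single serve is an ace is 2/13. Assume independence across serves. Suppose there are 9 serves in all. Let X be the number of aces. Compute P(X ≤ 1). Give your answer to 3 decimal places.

X ~ Binomial(9, 0.153846); P(X ≤ 1) = Σ C(9,k) p^k (1−p)^(9−k) over k:
  k=0: C(9,0)·0.153846^0·0.846154^9 = 0.22235
  k=1: C(9,1)·0.153846^1·0.846154^8 = 0.36385
Total = 0.58620

0.586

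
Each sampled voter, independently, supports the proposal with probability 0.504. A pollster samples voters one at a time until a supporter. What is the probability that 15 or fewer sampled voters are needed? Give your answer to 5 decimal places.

Y = number of sampled voters to the first success; geometric, p = 0.504.
P(Y ≤ 15) = 1 − (1−p)^15 = 1 − 0.0000271 = 0.9999729

0.99997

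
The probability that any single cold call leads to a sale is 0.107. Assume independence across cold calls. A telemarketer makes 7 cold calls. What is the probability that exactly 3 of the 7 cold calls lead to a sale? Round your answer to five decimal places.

X ~ Binomial(n=7, p=0.107).
P(X=3) = C(7,3) · p^3 · (1−p)^4
= 35 · 0.001225 · 0.63592 = 0.0272662

0.02727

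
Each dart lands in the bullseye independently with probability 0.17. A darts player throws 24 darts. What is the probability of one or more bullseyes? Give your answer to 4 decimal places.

0.9886

P(at least one) = 1 − P(none) = 1 − (1 − 0.17)^24
= 1 − 0.011425 = 0.988575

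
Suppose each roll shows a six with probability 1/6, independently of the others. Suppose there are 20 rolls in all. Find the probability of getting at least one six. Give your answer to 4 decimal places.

P(at least one) = 1 − P(none) = 1 − (1 − 0.166667)^20
= 1 − 0.026084 = 0.973916

0.9739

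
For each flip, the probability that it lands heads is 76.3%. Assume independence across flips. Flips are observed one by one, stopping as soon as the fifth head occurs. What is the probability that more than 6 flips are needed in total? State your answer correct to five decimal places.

Needing more than 6 flips ⇔ fewer than 5 successes in the first 6. With X ~ Binomial(6, 0.763), P(Y > 6) = P(X ≤ 4).
  k=0: C(6,0)·0.763^0·0.237^6 = 0.0001772
  k=1: C(6,1)·0.763^1·0.237^5 = 0.0034231
  k=2: C(6,2)·0.763^2·0.237^4 = 0.0275508
  k=3: C(6,3)·0.763^3·0.237^3 = 0.1182629
  k=4: C(6,4)·0.763^4·0.237^2 = 0.2855526
P(X ≤ 4) = 0.4349666

0.43497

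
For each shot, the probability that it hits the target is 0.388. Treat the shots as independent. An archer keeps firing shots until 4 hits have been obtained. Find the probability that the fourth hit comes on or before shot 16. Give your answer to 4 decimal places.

0.9217

Finishing within 16 shots ⇔ at least 4 successes in the first 16. With X ~ Binomial(16, 0.388), P(Y ≤ 16) = 1 − P(X ≤ 3).
  k=0: C(16,0)·0.388^0·0.612^16 = 0.000387
  k=1: C(16,1)·0.388^1·0.612^15 = 0.003928
  k=2: C(16,2)·0.388^2·0.612^14 = 0.018679
  k=3: C(16,3)·0.388^3·0.612^13 = 0.055265
1 − 0.078260 = 0.921740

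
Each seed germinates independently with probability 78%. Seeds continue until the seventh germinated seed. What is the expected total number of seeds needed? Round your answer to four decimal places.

Y = total seeds until the seventh success; negative binomial with r=7, p=0.78.
E[Y] = r / p = 7 / 0.78 = 8.974359

8.9744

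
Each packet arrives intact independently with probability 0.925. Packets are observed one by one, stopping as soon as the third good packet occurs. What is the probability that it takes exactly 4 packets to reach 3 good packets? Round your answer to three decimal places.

0.178

Y = trial on which the third success occurs; negative binomial, r=3, p=0.925.
P(Y=4) = C(3,2) · p^3 · (1−p)^1
= 3 · 0.79145 · 0.075 = 0.17808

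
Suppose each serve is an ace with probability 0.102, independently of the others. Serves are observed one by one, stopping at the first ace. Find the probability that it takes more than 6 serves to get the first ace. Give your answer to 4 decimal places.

0.5244

Y = number of serves to the first success; geometric, p = 0.102.
P(Y > 6) = P(first 6 all fail) = (1−p)^6 = 0.524394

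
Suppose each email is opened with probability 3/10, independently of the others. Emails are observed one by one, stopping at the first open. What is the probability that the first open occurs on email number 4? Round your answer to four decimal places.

0.1029

Geometric (trials to first success), p = 0.30.
P(Y = 4) = (1−p)^3 · p = 0.343 · 0.30 = 0.102900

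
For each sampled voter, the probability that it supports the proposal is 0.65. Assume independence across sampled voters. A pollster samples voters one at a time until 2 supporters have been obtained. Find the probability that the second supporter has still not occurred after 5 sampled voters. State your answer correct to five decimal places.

0.05402

Needing more than 5 sampled voters ⇔ fewer than 2 successes in the first 5. With X ~ Binomial(5, 0.65), P(Y > 5) = P(X ≤ 1).
  k=0: C(5,0)·0.65^0·0.35^5 = 0.0052522
  k=1: C(5,1)·0.65^1·0.35^4 = 0.0487703
P(X ≤ 1) = 0.0540225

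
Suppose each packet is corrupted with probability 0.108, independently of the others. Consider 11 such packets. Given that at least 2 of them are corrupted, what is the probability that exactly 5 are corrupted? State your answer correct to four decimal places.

0.0102

X ~ Binomial(11, 0.108). Want P(X=5 | X≥2) = P(X=5) / P(X≥2).
P(X=5) = C(11,5)·0.108^5·0.892^6 = 0.003419
P(X≥2) = 1 − 0.284455 − 0.378848 = 0.336697
Ratio = 0.003419 / 0.336697 = 0.010156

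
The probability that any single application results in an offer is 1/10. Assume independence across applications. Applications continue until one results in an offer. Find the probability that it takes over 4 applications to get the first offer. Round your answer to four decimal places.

0.6561

Y = number of applications to the first success; geometric, p = 0.10.
P(Y > 4) = P(first 4 all fail) = (1−p)^4 = 0.656100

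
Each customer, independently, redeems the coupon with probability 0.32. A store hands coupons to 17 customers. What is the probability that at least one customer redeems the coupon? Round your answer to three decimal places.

0.999

P(at least one) = 1 − P(none) = 1 − (1 − 0.32)^17
= 1 − 0.00142 = 0.99858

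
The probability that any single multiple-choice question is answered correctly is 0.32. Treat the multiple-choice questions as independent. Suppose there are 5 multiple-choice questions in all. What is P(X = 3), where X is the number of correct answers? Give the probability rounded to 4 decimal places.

0.1515

X ~ Binomial(n=5, p=0.32).
P(X=3) = C(5,3) · p^3 · (1−p)^2
= 10 · 0.032768 · 0.4624 = 0.151519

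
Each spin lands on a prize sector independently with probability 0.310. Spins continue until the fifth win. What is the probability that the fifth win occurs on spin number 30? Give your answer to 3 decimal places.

0.006

Y = trial on which the fifth success occurs; negative binomial, r=5, p=0.31.
P(Y=30) = C(29,4) · p^5 · (1−p)^25
= 23751 · 0.0028629 · 9.359e-05 = 0.00636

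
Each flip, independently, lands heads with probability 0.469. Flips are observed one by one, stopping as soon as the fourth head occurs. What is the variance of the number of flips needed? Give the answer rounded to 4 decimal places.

9.6563

Y = total flips until the fourth success; negative binomial with r=4, p=0.469.
Var(Y) = r(1−p)/p² = 4·0.531 / 0.469² = 9.656257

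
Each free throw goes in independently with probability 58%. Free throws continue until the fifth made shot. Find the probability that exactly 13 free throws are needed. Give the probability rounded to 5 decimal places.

0.03146

Y = trial on which the fifth success occurs; negative binomial, r=5, p=0.58.
P(Y=13) = C(12,4) · p^5 · (1−p)^8
= 495 · 0.065636 · 0.00096827 = 0.0314586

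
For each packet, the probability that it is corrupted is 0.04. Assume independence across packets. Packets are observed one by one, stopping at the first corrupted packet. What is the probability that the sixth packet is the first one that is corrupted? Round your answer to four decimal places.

0.0326

Geometric (trials to first success), p = 0.04.
P(Y = 6) = (1−p)^5 · p = 0.81537 · 0.04 = 0.032615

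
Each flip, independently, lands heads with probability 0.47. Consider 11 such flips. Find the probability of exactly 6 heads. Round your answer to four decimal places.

X ~ Binomial(n=11, p=0.47).
P(X=6) = C(11,6) · p^6 · (1−p)^5
= 462 · 0.010779 · 0.04182 = 0.208261

0.2083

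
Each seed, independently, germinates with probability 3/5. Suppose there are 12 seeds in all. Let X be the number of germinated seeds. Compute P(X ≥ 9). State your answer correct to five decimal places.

0.22534

X ~ Binomial(12, 0.60); P(X ≥ 9) = Σ C(12,k) p^k (1−p)^(12−k) over k:
  k=9: C(12,9)·0.60^9·0.40^3 = 0.1418940
  k=10: C(12,10)·0.60^10·0.40^2 = 0.0638523
  k=11: C(12,11)·0.60^11·0.40^1 = 0.0174143
  k=12: C(12,12)·0.60^12·0.40^0 = 0.0021768
Total = 0.2253373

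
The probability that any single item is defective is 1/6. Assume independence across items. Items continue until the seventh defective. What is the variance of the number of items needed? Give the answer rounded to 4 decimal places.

210.0000

Y = total items until the seventh success; negative binomial with r=7, p=0.166667.
Var(Y) = r(1−p)/p² = 7·0.833333 / 0.166667² = 210.000000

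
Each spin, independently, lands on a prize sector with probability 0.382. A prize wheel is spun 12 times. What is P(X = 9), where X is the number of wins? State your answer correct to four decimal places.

0.0090

X ~ Binomial(n=12, p=0.382).
P(X=9) = C(12,9) · p^9 · (1−p)^3
= 220 · 0.00017321 · 0.23603 = 0.008994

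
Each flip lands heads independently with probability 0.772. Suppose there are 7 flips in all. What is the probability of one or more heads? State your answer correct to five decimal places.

0.99997

P(at least one) = 1 − P(none) = 1 − (1 − 0.772)^7
= 1 − 0.0000320 = 0.9999680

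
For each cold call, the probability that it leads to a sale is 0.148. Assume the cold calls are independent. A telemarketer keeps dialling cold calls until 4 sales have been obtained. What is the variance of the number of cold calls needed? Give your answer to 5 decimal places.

Y = total cold calls until the fourth success; negative binomial with r=4, p=0.148.
Var(Y) = r(1−p)/p² = 4·0.852 / 0.148² = 155.5880205

155.58802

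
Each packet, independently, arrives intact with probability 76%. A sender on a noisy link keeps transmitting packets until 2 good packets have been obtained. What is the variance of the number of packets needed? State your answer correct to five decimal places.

0.83102

Y = total packets until the second success; negative binomial with r=2, p=0.76.
Var(Y) = r(1−p)/p² = 2·0.24 / 0.76² = 0.8310249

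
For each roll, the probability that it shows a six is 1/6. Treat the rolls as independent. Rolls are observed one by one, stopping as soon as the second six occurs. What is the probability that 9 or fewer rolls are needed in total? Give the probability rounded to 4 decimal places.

0.4573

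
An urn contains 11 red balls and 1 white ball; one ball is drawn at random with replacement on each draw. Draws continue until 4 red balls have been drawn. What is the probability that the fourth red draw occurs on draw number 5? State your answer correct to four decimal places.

Y = trial on which the fourth success occurs; negative binomial, r=4, p=0.916667.
P(Y=5) = C(4,3) · p^4 · (1−p)^1
= 4 · 0.70607 · 0.083333 = 0.235356

0.2354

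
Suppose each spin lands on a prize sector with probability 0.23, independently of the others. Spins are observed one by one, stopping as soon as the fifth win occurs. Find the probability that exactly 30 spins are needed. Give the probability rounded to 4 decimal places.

0.0222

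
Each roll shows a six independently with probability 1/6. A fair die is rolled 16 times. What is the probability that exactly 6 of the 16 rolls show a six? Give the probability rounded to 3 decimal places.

0.028

X ~ Binomial(n=16, p=0.166667).
P(X=6) = C(16,6) · p^6 · (1−p)^10
= 8008 · 2.1433e-05 · 0.16151 = 0.02772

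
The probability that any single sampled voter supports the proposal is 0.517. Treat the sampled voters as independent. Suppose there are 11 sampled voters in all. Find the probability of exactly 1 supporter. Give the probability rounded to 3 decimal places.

0.004

X ~ Binomial(n=11, p=0.517).
P(X=1) = C(11,1) · p^1 · (1−p)^10
= 11 · 0.517 · 0.00069099 = 0.00393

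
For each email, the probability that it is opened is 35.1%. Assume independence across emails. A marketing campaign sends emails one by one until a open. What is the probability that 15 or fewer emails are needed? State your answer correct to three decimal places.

Y = number of emails to the first success; geometric, p = 0.351.
P(Y ≤ 15) = 1 − (1−p)^15 = 1 − 0.00153 = 0.99847

0.998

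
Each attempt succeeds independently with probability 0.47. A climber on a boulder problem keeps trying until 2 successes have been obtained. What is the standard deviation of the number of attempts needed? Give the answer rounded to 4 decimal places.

Y = total attempts until the second success; negative binomial with r=2, p=0.47.
SD(Y) = √[r(1−p)/p²] = √(4.798551) = 2.190560

2.1906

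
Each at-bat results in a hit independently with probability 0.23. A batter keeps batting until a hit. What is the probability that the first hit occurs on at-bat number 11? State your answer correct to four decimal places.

0.0169

Geometric (trials to first success), p = 0.23.
P(Y = 11) = (1−p)^10 · p = 0.073267 · 0.23 = 0.016851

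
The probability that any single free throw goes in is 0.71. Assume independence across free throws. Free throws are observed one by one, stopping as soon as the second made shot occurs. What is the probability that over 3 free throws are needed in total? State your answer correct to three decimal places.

Needing more than 3 free throws ⇔ fewer than 2 successes in the first 3. With X ~ Binomial(3, 0.71), P(Y > 3) = P(X ≤ 1).
  k=0: C(3,0)·0.71^0·0.29^3 = 0.02439
  k=1: C(3,1)·0.71^1·0.29^2 = 0.17913
P(X ≤ 1) = 0.20352

0.204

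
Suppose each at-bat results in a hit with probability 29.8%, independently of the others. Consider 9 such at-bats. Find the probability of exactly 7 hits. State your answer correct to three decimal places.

0.004

X ~ Binomial(n=9, p=0.298).
P(X=7) = C(9,7) · p^7 · (1−p)^2
= 36 · 0.0002087 · 0.4928 = 0.00370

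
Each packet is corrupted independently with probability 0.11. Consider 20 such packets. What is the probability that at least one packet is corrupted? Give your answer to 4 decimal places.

0.9028

P(at least one) = 1 − P(none) = 1 − (1 − 0.11)^20
= 1 − 0.097230 = 0.902770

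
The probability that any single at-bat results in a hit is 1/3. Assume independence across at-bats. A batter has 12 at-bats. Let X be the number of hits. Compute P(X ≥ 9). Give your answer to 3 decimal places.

0.004

X ~ Binomial(12, 0.333333); P(X ≥ 9) = Σ C(12,k) p^k (1−p)^(12−k) over k:
  k=9: C(12,9)·0.333333^9·0.666667^3 = 0.00331
  k=10: C(12,10)·0.333333^10·0.666667^2 = 0.00050
  k=11: C(12,11)·0.333333^11·0.666667^1 = 0.00005
  k=12: C(12,12)·0.333333^12·0.666667^0 = 0.00000
Total = 0.00386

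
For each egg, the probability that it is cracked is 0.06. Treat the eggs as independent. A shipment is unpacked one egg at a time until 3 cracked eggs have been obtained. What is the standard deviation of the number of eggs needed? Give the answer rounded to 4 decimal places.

27.9881

Y = total eggs until the third success; negative binomial with r=3, p=0.06.
SD(Y) = √[r(1−p)/p²] = √(783.333333) = 27.988093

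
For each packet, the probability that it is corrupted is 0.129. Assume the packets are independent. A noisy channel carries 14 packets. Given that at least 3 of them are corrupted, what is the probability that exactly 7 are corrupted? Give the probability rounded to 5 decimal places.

0.00291

X ~ Binomial(14, 0.129). Want P(X=7 | X≥3) = P(X=7) / P(X≥3).
P(X=7) = C(14,7)·0.129^7·0.871^7 = 0.0007759
P(X≥3) = 1 − 0.1446286 − 0.2998843 − 0.2886946 = 0.2667925
Ratio = 0.0007759 / 0.2667925 = 0.0029082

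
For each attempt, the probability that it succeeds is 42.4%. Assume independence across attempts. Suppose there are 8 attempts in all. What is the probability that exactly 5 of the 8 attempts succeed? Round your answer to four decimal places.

X ~ Binomial(n=8, p=0.424).
P(X=5) = C(8,5) · p^5 · (1−p)^3
= 56 · 0.013703 · 0.1911 = 0.146651

0.1467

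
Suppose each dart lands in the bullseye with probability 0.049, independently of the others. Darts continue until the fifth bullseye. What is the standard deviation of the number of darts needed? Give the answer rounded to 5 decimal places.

44.50196

Y = total darts until the fifth success; negative binomial with r=5, p=0.049.
SD(Y) = √[r(1−p)/p²] = √(1980.4248230) = 44.5019643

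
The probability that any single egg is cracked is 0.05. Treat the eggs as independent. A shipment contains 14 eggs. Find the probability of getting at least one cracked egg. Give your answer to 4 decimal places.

P(at least one) = 1 − P(none) = 1 − (1 − 0.05)^14
= 1 − 0.487675 = 0.512325

0.5123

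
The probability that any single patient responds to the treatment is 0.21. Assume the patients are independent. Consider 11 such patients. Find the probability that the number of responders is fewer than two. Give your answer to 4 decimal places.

0.2935

X ~ Binomial(11, 0.21); P(X ≤ 1) = Σ C(11,k) p^k (1−p)^(11−k) over k:
  k=0: C(11,0)·0.21^0·0.79^11 = 0.074799
  k=1: C(11,1)·0.21^1·0.79^10 = 0.218717
Total = 0.293517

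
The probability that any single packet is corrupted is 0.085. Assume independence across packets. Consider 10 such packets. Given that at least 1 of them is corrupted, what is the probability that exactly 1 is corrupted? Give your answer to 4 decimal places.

X ~ Binomial(10, 0.085). Want P(X=1 | X≥1) = P(X=1) / P(X≥1).
P(X=1) = C(10,1)·0.085^1·0.915^9 = 0.382128
P(X≥1) = 1 − 0.411349 = 0.588651
Ratio = 0.382128 / 0.588651 = 0.649159

0.6492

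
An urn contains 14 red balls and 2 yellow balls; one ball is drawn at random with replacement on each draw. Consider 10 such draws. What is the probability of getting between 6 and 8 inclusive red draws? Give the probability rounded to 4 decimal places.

X ~ Binomial(10, 0.875); P(6 ≤ X ≤ 8) = Σ C(10,k) p^k (1−p)^(10−k) over k:
  k=6: C(10,6)·0.875^6·0.125^4 = 0.023010
  k=7: C(10,7)·0.875^7·0.125^3 = 0.092038
  k=8: C(10,8)·0.875^8·0.125^2 = 0.241600
Total = 0.356648

0.3566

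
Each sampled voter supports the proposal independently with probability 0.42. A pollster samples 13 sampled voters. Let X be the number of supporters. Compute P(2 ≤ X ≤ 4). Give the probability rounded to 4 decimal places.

0.2909

X ~ Binomial(13, 0.42); P(2 ≤ X ≤ 4) = Σ C(13,k) p^k (1−p)^(13−k) over k:
  k=2: C(13,2)·0.42^2·0.58^11 = 0.034380
  k=3: C(13,3)·0.42^3·0.58^10 = 0.091284
  k=4: C(13,4)·0.42^4·0.58^9 = 0.165255
Total = 0.290919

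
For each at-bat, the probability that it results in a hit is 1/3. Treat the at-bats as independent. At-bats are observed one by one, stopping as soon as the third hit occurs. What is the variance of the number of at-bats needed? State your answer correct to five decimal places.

18.00000

Y = total at-bats until the third success; negative binomial with r=3, p=0.333333.
Var(Y) = r(1−p)/p² = 3·0.666667 / 0.333333² = 18.0000000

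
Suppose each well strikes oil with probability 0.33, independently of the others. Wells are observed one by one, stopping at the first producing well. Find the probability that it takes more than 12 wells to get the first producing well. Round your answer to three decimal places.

0.008

Y = number of wells to the first success; geometric, p = 0.33.
P(Y > 12) = P(first 12 all fail) = (1−p)^12 = 0.00818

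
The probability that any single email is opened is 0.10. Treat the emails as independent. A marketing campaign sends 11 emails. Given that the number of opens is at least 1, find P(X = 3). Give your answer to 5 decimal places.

X ~ Binomial(11, 0.10). Want P(X=3 | X≥1) = P(X=3) / P(X≥1).
P(X=3) = C(11,3)·0.10^3·0.90^8 = 0.0710271
P(X≥1) = 1 − 0.3138106 = 0.6861894
Ratio = 0.0710271 / 0.6861894 = 0.1035095

0.10351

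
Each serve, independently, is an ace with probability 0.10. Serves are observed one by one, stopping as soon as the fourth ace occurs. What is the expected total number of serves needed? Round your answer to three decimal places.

40.000

Y = total serves until the fourth success; negative binomial with r=4, p=0.10.
E[Y] = r / p = 4 / 0.10 = 40.00000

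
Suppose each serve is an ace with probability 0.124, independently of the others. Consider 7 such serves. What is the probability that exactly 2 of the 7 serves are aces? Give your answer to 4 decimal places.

0.1666

X ~ Binomial(n=7, p=0.124).
P(X=2) = C(7,2) · p^2 · (1−p)^5
= 21 · 0.015376 · 0.51585 = 0.166565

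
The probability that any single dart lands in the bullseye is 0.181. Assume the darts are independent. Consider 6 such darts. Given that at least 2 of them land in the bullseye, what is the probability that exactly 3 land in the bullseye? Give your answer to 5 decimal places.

X ~ Binomial(6, 0.181). Want P(X=3 | X≥2) = P(X=3) / P(X≥2).
P(X=3) = C(6,3)·0.181^3·0.819^3 = 0.0651505
P(X≥2) = 1 − 0.3017890 − 0.4001744 = 0.2980366
Ratio = 0.0651505 / 0.2980366 = 0.2185988

0.21860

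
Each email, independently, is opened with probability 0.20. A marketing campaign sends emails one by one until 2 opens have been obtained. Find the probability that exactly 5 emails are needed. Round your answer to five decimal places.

0.08192

Y = trial on which the second success occurs; negative binomial, r=2, p=0.20.
P(Y=5) = C(4,1) · p^2 · (1−p)^3
= 4 · 0.04 · 0.512 = 0.0819200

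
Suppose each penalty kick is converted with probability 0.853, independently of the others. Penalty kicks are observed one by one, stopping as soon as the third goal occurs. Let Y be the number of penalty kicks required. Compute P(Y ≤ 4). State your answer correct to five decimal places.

0.89436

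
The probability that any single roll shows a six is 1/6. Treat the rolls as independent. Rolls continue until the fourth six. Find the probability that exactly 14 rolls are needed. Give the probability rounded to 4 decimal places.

0.0356

Y = trial on which the fourth success occurs; negative binomial, r=4, p=0.166667.
P(Y=14) = C(13,3) · p^4 · (1−p)^10
= 286 · 0.0007716 · 0.16151 = 0.035641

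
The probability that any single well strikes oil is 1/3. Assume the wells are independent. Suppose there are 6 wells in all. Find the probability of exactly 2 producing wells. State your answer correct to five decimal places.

0.32922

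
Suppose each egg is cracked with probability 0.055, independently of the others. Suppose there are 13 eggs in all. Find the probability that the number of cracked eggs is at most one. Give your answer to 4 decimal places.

X ~ Binomial(13, 0.055); P(X ≤ 1) = Σ C(13,k) p^k (1−p)^(13−k) over k:
  k=0: C(13,0)·0.055^0·0.945^13 = 0.479307
  k=1: C(13,1)·0.055^1·0.945^12 = 0.362650
Total = 0.841957

0.8420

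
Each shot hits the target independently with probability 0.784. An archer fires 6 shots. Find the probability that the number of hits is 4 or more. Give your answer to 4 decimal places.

X ~ Binomial(6, 0.784); P(X ≥ 4) = Σ C(6,k) p^k (1−p)^(6−k) over k:
  k=4: C(6,4)·0.784^4·0.216^2 = 0.264401
  k=5: C(6,5)·0.784^5·0.216^1 = 0.383871
  k=6: C(6,6)·0.784^6·0.216^0 = 0.232218
Total = 0.880490

0.8805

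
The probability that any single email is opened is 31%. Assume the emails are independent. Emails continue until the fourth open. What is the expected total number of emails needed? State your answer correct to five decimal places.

12.90323

Y = total emails until the fourth success; negative binomial with r=4, p=0.31.
E[Y] = r / p = 4 / 0.31 = 12.9032258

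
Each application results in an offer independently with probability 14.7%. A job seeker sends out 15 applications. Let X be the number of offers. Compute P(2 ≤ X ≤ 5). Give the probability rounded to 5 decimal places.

X ~ Binomial(15, 0.147); P(2 ≤ X ≤ 5) = Σ C(15,k) p^k (1−p)^(15−k) over k:
  k=2: C(15,2)·0.147^2·0.853^13 = 0.2871847
  k=3: C(15,3)·0.147^3·0.853^12 = 0.2144627
  k=4: C(15,4)·0.147^4·0.853^11 = 0.1108770
  k=5: C(15,5)·0.147^5·0.853^10 = 0.0420371
Total = 0.6545615

0.65456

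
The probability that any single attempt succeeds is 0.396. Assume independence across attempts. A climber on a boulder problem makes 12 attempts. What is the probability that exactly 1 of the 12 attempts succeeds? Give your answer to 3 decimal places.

0.019

X ~ Binomial(n=12, p=0.396).
P(X=1) = C(12,1) · p^1 · (1−p)^11
= 12 · 0.396 · 0.0039031 = 0.01855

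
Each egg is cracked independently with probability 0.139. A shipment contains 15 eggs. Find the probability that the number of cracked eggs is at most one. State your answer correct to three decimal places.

0.362

X ~ Binomial(15, 0.139); P(X ≤ 1) = Σ C(15,k) p^k (1−p)^(15−k) over k:
  k=0: C(15,0)·0.139^0·0.861^15 = 0.10594
  k=1: C(15,1)·0.139^1·0.861^14 = 0.25654
Total = 0.36247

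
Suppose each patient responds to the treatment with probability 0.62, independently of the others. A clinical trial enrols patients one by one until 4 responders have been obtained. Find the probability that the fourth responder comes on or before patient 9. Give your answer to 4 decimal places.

0.9213

Finishing within 9 patients ⇔ at least 4 successes in the first 9. With X ~ Binomial(9, 0.62), P(Y ≤ 9) = 1 − P(X ≤ 3).
  k=0: C(9,0)·0.62^0·0.38^9 = 0.000165
  k=1: C(9,1)·0.62^1·0.38^8 = 0.002426
  k=2: C(9,2)·0.62^2·0.38^7 = 0.015833
  k=3: C(9,3)·0.62^3·0.38^6 = 0.060278
1 − 0.078702 = 0.921298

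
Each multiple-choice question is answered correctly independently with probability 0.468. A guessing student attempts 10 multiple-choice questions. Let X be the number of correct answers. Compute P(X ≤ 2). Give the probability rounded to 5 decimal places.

X ~ Binomial(10, 0.468); P(X ≤ 2) = Σ C(10,k) p^k (1−p)^(10−k) over k:
  k=0: C(10,0)·0.468^0·0.532^10 = 0.0018160
  k=1: C(10,1)·0.468^1·0.532^9 = 0.0159754
  k=2: C(10,2)·0.468^2·0.532^8 = 0.0632408
Total = 0.0810321

0.08103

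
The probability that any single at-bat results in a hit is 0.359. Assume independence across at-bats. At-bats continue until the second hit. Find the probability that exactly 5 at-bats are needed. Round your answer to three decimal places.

0.136

Y = trial on which the second success occurs; negative binomial, r=2, p=0.359.
P(Y=5) = C(4,1) · p^2 · (1−p)^3
= 4 · 0.12888 · 0.26337 = 0.13578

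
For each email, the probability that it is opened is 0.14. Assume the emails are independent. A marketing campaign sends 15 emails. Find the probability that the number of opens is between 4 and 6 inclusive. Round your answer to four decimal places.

X ~ Binomial(15, 0.14); P(4 ≤ X ≤ 6) = Σ C(15,k) p^k (1−p)^(15−k) over k:
  k=4: C(15,4)·0.14^4·0.86^11 = 0.099799
  k=5: C(15,5)·0.14^5·0.86^10 = 0.035742
  k=6: C(15,6)·0.14^6·0.86^9 = 0.009697
Total = 0.145239

0.1452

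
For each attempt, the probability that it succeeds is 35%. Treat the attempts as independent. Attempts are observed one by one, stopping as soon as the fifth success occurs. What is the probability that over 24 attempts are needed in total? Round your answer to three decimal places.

0.042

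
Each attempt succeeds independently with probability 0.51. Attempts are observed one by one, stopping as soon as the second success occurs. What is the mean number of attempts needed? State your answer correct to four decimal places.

Y = total attempts until the second success; negative binomial with r=2, p=0.51.
E[Y] = r / p = 2 / 0.51 = 3.921569

3.9216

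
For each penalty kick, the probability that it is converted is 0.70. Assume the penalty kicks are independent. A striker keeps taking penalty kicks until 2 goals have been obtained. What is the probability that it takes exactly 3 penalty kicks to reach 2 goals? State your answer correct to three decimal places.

0.294

Y = trial on which the second success occurs; negative binomial, r=2, p=0.70.
P(Y=3) = C(2,1) · p^2 · (1−p)^1
= 2 · 0.49 · 0.3 = 0.29400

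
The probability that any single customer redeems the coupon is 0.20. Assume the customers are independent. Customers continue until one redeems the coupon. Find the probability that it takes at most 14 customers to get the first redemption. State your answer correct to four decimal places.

0.9560

Y = number of customers to the first success; geometric, p = 0.20.
P(Y ≤ 14) = 1 − (1−p)^14 = 1 − 0.043980 = 0.956020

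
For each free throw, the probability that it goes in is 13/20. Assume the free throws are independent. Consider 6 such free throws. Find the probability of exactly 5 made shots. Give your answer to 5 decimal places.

X ~ Binomial(n=6, p=0.65).
P(X=5) = C(6,5) · p^5 · (1−p)^1
= 6 · 0.11603 · 0.35 = 0.2436610

0.24366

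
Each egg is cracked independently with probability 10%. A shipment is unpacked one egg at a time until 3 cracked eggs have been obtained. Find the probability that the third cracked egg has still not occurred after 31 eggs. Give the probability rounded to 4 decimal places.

Needing more than 31 eggs ⇔ fewer than 3 successes in the first 31. With X ~ Binomial(31, 0.10), P(Y > 31) = P(X ≤ 2).
  k=0: C(31,0)·0.10^0·0.90^31 = 0.038152
  k=1: C(31,1)·0.10^1·0.90^30 = 0.131413
  k=2: C(31,2)·0.10^2·0.90^29 = 0.219021
P(X ≤ 2) = 0.388586

0.3886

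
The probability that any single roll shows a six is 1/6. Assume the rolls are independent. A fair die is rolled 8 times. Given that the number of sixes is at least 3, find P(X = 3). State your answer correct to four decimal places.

0.7727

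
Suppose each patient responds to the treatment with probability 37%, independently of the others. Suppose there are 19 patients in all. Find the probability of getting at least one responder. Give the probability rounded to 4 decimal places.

P(at least one) = 1 − P(none) = 1 − (1 − 0.37)^19
= 1 − 0.000154 = 0.999846

0.9998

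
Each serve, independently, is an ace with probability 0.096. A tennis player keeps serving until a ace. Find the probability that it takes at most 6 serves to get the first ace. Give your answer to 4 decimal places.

0.4542

Y = number of serves to the first success; geometric, p = 0.096.
P(Y ≤ 6) = 1 − (1−p)^6 = 1 − 0.545771 = 0.454229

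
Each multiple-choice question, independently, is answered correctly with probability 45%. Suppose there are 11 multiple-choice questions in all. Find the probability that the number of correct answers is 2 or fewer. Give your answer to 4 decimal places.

0.0652

X ~ Binomial(11, 0.45); P(X ≤ 2) = Σ C(11,k) p^k (1−p)^(11−k) over k:
  k=0: C(11,0)·0.45^0·0.55^11 = 0.001393
  k=1: C(11,1)·0.45^1·0.55^10 = 0.012538
  k=2: C(11,2)·0.45^2·0.55^9 = 0.051292
Total = 0.065224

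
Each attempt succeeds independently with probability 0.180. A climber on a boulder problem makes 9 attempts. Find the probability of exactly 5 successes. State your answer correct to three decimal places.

X ~ Binomial(n=9, p=0.18).
P(X=5) = C(9,5) · p^5 · (1−p)^4
= 126 · 0.00018896 · 0.45212 = 0.01076

0.011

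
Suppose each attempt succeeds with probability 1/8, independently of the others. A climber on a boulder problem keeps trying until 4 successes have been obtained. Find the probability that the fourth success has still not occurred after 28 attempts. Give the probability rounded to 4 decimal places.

Needing more than 28 attempts ⇔ fewer than 4 successes in the first 28. With X ~ Binomial(28, 0.125), P(Y > 28) = P(X ≤ 3).
  k=0: C(28,0)·0.125^0·0.875^28 = 0.023781
  k=1: C(28,1)·0.125^1·0.875^27 = 0.095123
  k=2: C(28,2)·0.125^2·0.875^26 = 0.183451
  k=3: C(28,3)·0.125^3·0.875^25 = 0.227130
P(X ≤ 3) = 0.529486

0.5295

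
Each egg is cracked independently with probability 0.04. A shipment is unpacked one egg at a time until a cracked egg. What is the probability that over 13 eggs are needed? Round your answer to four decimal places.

Y = number of eggs to the first success; geometric, p = 0.04.
P(Y > 13) = P(first 13 all fail) = (1−p)^13 = 0.588201

0.5882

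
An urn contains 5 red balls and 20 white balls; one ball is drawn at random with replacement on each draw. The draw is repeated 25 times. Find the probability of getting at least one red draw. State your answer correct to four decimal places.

P(at least one) = 1 − P(none) = 1 − (1 − 0.20)^25
= 1 − 0.003778 = 0.996222

0.9962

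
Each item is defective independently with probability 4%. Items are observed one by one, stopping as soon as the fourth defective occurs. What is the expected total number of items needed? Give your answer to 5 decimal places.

100.00000

Y = total items until the fourth success; negative binomial with r=4, p=0.04.
E[Y] = r / p = 4 / 0.04 = 100.0000000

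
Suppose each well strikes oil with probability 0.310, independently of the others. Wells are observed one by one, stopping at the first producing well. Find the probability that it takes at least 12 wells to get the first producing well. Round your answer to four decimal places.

Y = number of wells to the first success; geometric, p = 0.31.
P(Y > 11) = P(first 11 all fail) = (1−p)^11 = 0.016879

0.0169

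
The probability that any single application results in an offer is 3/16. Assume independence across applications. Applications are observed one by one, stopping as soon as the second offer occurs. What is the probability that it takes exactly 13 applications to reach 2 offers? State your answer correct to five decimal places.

Y = trial on which the second success occurs; negative binomial, r=2, p=0.1875.
P(Y=13) = C(12,1) · p^2 · (1−p)^11
= 12 · 0.035156 · 0.10187 = 0.0429775

0.04298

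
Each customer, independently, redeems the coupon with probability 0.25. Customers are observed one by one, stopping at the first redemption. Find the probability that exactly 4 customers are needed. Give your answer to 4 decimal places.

Geometric (trials to first success), p = 0.25.
P(Y = 4) = (1−p)^3 · p = 0.42188 · 0.25 = 0.105469

0.1055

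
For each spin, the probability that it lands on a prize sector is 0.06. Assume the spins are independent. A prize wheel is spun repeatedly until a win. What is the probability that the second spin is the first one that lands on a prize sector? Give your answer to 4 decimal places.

0.0564

Geometric (trials to first success), p = 0.06.
P(Y = 2) = (1−p)^1 · p = 0.94 · 0.06 = 0.056400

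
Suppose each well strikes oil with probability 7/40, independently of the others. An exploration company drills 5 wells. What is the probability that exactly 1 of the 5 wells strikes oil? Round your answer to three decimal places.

X ~ Binomial(n=5, p=0.175).
P(X=1) = C(5,1) · p^1 · (1−p)^4
= 5 · 0.175 · 0.46325 = 0.40534

0.405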